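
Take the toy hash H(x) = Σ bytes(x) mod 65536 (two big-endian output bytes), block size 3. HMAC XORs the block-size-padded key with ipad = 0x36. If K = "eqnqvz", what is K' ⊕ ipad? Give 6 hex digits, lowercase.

349336

Key "eqnqvz" = 65 71 6e 71 76 7a is 6 bytes > B = 3, so hash it first: H(key) = 02 a5, then zero-pad to 3 bytes: K' = 02 a5 00.
XOR each byte with 0x36: 02⊕36=34, a5⊕36=93, 00⊕36=36.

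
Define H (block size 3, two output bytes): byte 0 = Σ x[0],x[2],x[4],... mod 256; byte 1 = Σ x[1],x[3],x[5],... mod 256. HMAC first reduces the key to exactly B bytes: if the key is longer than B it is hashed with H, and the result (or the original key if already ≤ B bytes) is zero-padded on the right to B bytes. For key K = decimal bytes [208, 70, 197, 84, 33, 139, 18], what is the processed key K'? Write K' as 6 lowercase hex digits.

c82500

|K| = 7 > B = 3, so first hash the key.
H(K): even-index sum = 456 mod 256 = 200; odd-index sum = 293 mod 256 = 37 → c8 25.
Zero-pad H(K) = c8 25 to 3 bytes: K' = c8 25 00.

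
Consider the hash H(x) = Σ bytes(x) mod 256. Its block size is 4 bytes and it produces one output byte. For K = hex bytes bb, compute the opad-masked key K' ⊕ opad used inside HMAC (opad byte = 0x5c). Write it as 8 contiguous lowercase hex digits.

e75c5c5c

Key hex bytes bb is 1 byte ≤ B = 4; zero-pad to 4 bytes: K' = bb 00 00 00.
XOR each byte with 0x5c: bb⊕5c=e7, 00⊕5c=5c, 00⊕5c=5c, 00⊕5c=5c.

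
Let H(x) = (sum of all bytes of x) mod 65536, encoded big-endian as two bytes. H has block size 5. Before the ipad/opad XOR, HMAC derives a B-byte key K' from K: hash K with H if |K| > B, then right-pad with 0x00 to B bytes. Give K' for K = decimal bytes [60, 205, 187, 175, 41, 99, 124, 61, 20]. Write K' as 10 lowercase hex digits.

|K| = 9 > B = 5, so first hash the key.
H(K): sum = 60+205+187+175+41+99+124+61+20 = 972 → 03 cc.
Zero-pad H(K) = 03 cc to 5 bytes: K' = 03 cc 00 00 00.

03cc000000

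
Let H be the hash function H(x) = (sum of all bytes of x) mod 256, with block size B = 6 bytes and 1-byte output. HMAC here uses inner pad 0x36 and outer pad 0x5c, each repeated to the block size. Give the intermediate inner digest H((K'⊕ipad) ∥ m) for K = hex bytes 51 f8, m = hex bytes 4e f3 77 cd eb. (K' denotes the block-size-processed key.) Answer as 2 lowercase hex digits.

7d

Key hex bytes 51 f8 is 2 bytes ≤ B = 6; zero-pad to 6 bytes: K' = 51 f8 00 00 00 00.
K' ⊕ ipad = 67 ce 36 36 36 36.
Inner input = 67 ce 36 36 36 36 ∥ 4e f3 77 cd eb.
Inner hash: sum = 103+206+54+54+54+54+78+243+119+205+235 = 1405; mod 256 = 125 → 7d.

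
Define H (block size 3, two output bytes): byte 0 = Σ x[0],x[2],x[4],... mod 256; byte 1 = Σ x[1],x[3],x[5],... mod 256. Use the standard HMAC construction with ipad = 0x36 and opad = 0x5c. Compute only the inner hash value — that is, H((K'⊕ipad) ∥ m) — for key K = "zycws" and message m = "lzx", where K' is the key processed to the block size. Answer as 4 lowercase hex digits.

16aa

Key "zycws" = 7a 79 63 77 73 is 5 bytes > B = 3, so hash it first: H(key) = 50 f0, then zero-pad to 3 bytes: K' = 50 f0 00.
K' ⊕ ipad = 66 c6 36.
Inner input = 66 c6 36 ∥ 6c 7a 78.
Inner hash: even-index sum = 278 mod 256 = 22; odd-index sum = 426 mod 256 = 170 → 16 aa.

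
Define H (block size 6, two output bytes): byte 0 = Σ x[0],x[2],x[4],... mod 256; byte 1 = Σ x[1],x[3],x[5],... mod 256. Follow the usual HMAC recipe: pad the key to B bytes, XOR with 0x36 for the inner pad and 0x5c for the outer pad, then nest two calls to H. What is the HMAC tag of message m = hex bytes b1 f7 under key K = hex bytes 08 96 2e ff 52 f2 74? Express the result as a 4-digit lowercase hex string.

3fa7

Key hex bytes 08 96 2e ff 52 f2 74 is 7 bytes > B = 6, so hash it first: H(key) = fc 87, then zero-pad to 6 bytes: K' = fc 87 00 00 00 00.
K' ⊕ ipad = ca b1 36 36 36 36.  K' ⊕ opad = a0 db 5c 5c 5c 5c.
Inner input = (K'⊕ipad) ∥ m = ca b1 36 36 36 36 ∥ b1 f7.
Inner hash: even-index sum = 487 mod 256 = 231; odd-index sum = 532 mod 256 = 20 → e7 14.
Outer input = (K'⊕opad) ∥ inner = a0 db 5c 5c 5c 5c ∥ e7 14.
Outer hash (tag): even-index sum = 575 mod 256 = 63; odd-index sum = 423 mod 256 = 167 → 3f a7.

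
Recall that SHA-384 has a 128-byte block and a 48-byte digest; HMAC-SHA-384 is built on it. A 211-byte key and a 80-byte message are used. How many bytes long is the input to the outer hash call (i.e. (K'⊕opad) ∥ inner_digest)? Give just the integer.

Key is 211 > 128 bytes, so it is hashed to 48 bytes then zero-padded to 128: |K'| = 128.
Outer input = (K'⊕opad) ∥ H(inner) → 128 + 48 = 176 bytes.

176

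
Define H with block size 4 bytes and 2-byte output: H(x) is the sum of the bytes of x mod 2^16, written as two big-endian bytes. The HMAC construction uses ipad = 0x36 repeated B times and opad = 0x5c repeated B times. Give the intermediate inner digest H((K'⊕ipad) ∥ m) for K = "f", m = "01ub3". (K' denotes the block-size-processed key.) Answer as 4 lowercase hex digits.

Key "f" = 66 is 1 byte ≤ B = 4; zero-pad to 4 bytes: K' = 66 00 00 00.
K' ⊕ ipad = 50 36 36 36.
Inner input = 50 36 36 36 ∥ 30 31 75 62 33.
Inner hash: sum = 80+54+54+54+48+49+117+98+51 = 605 → 02 5d.

025d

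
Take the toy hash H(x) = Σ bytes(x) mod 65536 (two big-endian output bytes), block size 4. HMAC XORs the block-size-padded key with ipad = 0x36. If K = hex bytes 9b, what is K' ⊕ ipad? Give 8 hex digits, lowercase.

ad363636

Key hex bytes 9b is 1 byte ≤ B = 4; zero-pad to 4 bytes: K' = 9b 00 00 00.
XOR each byte with 0x36: 9b⊕36=ad, 00⊕36=36, 00⊕36=36, 00⊕36=36.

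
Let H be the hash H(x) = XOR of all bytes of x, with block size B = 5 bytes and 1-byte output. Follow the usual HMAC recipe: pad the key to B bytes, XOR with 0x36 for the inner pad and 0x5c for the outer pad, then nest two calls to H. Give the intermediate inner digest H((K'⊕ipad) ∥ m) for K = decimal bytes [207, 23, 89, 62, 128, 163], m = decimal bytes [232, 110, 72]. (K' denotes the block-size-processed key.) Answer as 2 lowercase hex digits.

64

Key decimal bytes [207, 23, 89, 62, 128, 163] = cf 17 59 3e 80 a3 is 6 bytes > B = 5, so hash it first: H(key) = 9c, then zero-pad to 5 bytes: K' = 9c 00 00 00 00.
K' ⊕ ipad = aa 36 36 36 36.
Inner input = aa 36 36 36 36 ∥ e8 6e 48.
Inner hash: XOR aa⊕36⊕36⊕36⊕36⊕e8⊕6e⊕48 = 64.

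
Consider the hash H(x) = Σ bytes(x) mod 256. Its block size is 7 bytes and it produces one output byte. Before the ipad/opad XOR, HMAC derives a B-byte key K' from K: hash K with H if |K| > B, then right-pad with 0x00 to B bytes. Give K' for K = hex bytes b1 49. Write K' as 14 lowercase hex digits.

Key hex bytes b1 49 is 2 bytes ≤ B = 7; zero-pad to 7 bytes: K' = b1 49 00 00 00 00 00.

b1490000000000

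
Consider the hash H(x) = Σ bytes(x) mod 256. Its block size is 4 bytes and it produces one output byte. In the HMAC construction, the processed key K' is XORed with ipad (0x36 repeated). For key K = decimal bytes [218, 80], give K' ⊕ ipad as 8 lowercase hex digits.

ec663636

Key decimal bytes [218, 80] = da 50 is 2 bytes ≤ B = 4; zero-pad to 4 bytes: K' = da 50 00 00.
XOR each byte with 0x36: da⊕36=ec, 50⊕36=66, 00⊕36=36, 00⊕36=36.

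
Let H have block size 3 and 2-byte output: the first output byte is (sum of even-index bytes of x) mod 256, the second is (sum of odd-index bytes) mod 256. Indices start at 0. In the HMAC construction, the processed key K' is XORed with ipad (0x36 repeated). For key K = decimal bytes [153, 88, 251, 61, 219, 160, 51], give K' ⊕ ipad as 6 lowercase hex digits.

Key decimal bytes [153, 88, 251, 61, 219, 160, 51] = 99 58 fb 3d db a0 33 is 7 bytes > B = 3, so hash it first: H(key) = a2 35, then zero-pad to 3 bytes: K' = a2 35 00.
XOR each byte with 0x36: a2⊕36=94, 35⊕36=03, 00⊕36=36.

940336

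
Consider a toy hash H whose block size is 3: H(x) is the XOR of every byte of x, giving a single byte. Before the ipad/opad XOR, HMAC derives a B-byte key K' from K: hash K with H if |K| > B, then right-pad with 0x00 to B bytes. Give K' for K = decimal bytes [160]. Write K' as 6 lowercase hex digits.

a00000

Key decimal bytes [160] = a0 is 1 byte ≤ B = 3; zero-pad to 3 bytes: K' = a0 00 00.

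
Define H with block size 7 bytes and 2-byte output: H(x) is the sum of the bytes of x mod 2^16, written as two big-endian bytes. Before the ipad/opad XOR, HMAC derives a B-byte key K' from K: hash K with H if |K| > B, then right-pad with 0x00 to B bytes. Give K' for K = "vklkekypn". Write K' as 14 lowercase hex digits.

03df0000000000

|K| = 9 > B = 7, so first hash the key.
H(K): sum = 118+107+108+107+101+107+121+112+110 = 991 → 03 df.
Zero-pad H(K) = 03 df to 7 bytes: K' = 03 df 00 00 00 00 00.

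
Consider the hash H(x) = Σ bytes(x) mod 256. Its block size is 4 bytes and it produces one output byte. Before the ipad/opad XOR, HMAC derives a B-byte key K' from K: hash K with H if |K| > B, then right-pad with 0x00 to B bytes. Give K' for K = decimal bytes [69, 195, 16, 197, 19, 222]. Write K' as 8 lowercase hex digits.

|K| = 6 > B = 4, so first hash the key.
H(K): sum = 69+195+16+197+19+222 = 718; mod 256 = 206 → ce.
Zero-pad H(K) = ce to 4 bytes: K' = ce 00 00 00.

ce000000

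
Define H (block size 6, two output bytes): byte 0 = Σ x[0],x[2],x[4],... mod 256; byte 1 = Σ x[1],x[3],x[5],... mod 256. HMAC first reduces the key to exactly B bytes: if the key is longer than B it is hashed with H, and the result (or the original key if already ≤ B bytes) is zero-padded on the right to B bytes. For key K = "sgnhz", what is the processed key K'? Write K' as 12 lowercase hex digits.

73676e687a00

Key "sgnhz" = 73 67 6e 68 7a is 5 bytes ≤ B = 6; zero-pad to 6 bytes: K' = 73 67 6e 68 7a 00.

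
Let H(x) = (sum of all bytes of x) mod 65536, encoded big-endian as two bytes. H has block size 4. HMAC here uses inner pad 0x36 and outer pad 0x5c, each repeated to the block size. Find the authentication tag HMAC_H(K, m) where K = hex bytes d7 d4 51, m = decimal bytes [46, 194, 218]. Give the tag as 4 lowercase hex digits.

01aa

Key hex bytes d7 d4 51 is 3 bytes ≤ B = 4; zero-pad to 4 bytes: K' = d7 d4 51 00.
K' ⊕ ipad = e1 e2 67 36.  K' ⊕ opad = 8b 88 0d 5c.
Inner input = (K'⊕ipad) ∥ m = e1 e2 67 36 ∥ 2e c2 da.
Inner hash: sum = 225+226+103+54+46+194+218 = 1066 → 04 2a.
Outer input = (K'⊕opad) ∥ inner = 8b 88 0d 5c ∥ 04 2a.
Outer hash (tag): sum = 139+136+13+92+4+42 = 426 → 01 aa.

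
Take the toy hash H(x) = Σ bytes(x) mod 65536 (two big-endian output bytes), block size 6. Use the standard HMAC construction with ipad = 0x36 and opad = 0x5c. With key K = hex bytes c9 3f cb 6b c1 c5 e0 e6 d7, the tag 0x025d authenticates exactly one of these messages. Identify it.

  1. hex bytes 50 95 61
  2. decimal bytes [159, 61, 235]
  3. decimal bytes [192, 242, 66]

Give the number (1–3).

3

Key hex bytes c9 3f cb 6b c1 c5 e0 e6 d7 is 9 bytes > B = 6, so hash it first: H(key) = 06 61, then zero-pad to 6 bytes: K' = 06 61 00 00 00 00.
K' ⊕ ipad = 30 57 36 36 36 36; K' ⊕ opad = 5a 3d 5c 5c 5c 5c.
m1: inner = H(30 57 36 36 36 36 50 95 61) = 02 a5; tag = H(5a 3d 5c 5c 5c 5c 02 a5) = 02ae
m2: inner = H(30 57 36 36 36 36 9f 3d eb) = 03 26; tag = H(5a 3d 5c 5c 5c 5c 03 26) = 0230
m3: inner = H(30 57 36 36 36 36 c0 f2 42) = 03 53; tag = H(5a 3d 5c 5c 5c 5c 03 53) = 025d ← matches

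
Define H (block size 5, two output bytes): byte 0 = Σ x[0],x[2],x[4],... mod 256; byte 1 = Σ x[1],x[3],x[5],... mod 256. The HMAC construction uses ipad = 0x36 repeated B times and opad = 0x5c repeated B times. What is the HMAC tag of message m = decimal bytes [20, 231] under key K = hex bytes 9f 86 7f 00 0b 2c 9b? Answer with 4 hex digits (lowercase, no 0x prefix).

1e8f

Key hex bytes 9f 86 7f 00 0b 2c 9b is 7 bytes > B = 5, so hash it first: H(key) = c4 b2, then zero-pad to 5 bytes: K' = c4 b2 00 00 00.
K' ⊕ ipad = f2 84 36 36 36.  K' ⊕ opad = 98 ee 5c 5c 5c.
Inner input = (K'⊕ipad) ∥ m = f2 84 36 36 36 ∥ 14 e7.
Inner hash: even-index sum = 581 mod 256 = 69; odd-index sum = 206 mod 256 = 206 → 45 ce.
Outer input = (K'⊕opad) ∥ inner = 98 ee 5c 5c 5c ∥ 45 ce.
Outer hash (tag): even-index sum = 542 mod 256 = 30; odd-index sum = 399 mod 256 = 143 → 1e 8f.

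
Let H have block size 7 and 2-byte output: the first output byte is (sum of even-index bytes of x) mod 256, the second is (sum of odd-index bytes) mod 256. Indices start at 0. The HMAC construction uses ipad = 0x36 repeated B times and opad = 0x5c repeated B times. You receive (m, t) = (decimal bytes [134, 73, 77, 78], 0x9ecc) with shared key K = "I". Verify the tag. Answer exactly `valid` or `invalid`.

Key "I" = 49 is 1 byte ≤ B = 7; zero-pad to 7 bytes: K' = 49 00 00 00 00 00 00.
K' ⊕ ipad = 7f 36 36 36 36 36 36; K' ⊕ opad = 15 5c 5c 5c 5c 5c 5c.
Inner hash: even-index sum = 440 mod 256 = 184; odd-index sum = 373 mod 256 = 117 → b8 75.
Outer hash (recomputed tag): even-index sum = 414 mod 256 = 158; odd-index sum = 460 mod 256 = 204 → 9e cc.
Recomputed tag = 9ecc; claimed = 9ecc → match.

valid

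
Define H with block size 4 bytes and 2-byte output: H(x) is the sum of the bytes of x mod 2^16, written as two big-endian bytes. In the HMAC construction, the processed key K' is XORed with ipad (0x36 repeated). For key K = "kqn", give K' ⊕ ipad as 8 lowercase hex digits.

5d475836

Key "kqn" = 6b 71 6e is 3 bytes ≤ B = 4; zero-pad to 4 bytes: K' = 6b 71 6e 00.
XOR each byte with 0x36: 6b⊕36=5d, 71⊕36=47, 6e⊕36=58, 00⊕36=36.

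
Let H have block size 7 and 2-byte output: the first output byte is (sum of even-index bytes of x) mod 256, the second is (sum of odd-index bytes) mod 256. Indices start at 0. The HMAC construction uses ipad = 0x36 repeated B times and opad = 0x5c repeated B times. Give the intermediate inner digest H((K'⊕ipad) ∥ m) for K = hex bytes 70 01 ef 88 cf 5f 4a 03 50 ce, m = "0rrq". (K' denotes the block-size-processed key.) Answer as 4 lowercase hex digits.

Key hex bytes 70 01 ef 88 cf 5f 4a 03 50 ce is 10 bytes > B = 7, so hash it first: H(key) = c8 b9, then zero-pad to 7 bytes: K' = c8 b9 00 00 00 00 00.
K' ⊕ ipad = fe 8f 36 36 36 36 36.
Inner input = fe 8f 36 36 36 36 36 ∥ 30 72 72 71.
Inner hash: even-index sum = 643 mod 256 = 131; odd-index sum = 413 mod 256 = 157 → 83 9d.

839d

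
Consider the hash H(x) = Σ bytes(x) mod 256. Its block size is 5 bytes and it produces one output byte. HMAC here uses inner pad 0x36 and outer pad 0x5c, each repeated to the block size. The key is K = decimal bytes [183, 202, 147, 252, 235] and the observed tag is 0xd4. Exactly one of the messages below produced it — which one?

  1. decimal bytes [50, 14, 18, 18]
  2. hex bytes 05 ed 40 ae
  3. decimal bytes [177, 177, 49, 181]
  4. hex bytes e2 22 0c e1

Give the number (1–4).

Key decimal bytes [183, 202, 147, 252, 235] = b7 ca 93 fc eb is exactly B = 5 bytes: K' = b7 ca 93 fc eb.
K' ⊕ ipad = 81 fc a5 ca dd; K' ⊕ opad = eb 96 cf a0 b7.
m1: inner = H(81 fc a5 ca dd 32 0e 12 12) = 2d; tag = H(eb 96 cf a0 b7 2d) = d4 ← matches
m2: inner = H(81 fc a5 ca dd 05 ed 40 ae) = a9; tag = H(eb 96 cf a0 b7 a9) = 50
m3: inner = H(81 fc a5 ca dd b1 b1 31 b5) = 11; tag = H(eb 96 cf a0 b7 11) = b8
m4: inner = H(81 fc a5 ca dd e2 22 0c e1) = ba; tag = H(eb 96 cf a0 b7 ba) = 61

1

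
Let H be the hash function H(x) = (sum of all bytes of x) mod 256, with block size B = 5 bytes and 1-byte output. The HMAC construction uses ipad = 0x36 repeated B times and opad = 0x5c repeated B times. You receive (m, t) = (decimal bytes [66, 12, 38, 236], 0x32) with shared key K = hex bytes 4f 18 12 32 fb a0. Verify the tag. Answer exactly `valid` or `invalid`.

Key hex bytes 4f 18 12 32 fb a0 is 6 bytes > B = 5, so hash it first: H(key) = 46, then zero-pad to 5 bytes: K' = 46 00 00 00 00.
K' ⊕ ipad = 70 36 36 36 36; K' ⊕ opad = 1a 5c 5c 5c 5c.
Inner hash: sum = 112+54+54+54+54+66+12+38+236 = 680; mod 256 = 168 → a8.
Outer hash (recomputed tag): sum = 26+92+92+92+92+168 = 562; mod 256 = 50 → 32.
Recomputed tag = 32; claimed = 32 → match.

valid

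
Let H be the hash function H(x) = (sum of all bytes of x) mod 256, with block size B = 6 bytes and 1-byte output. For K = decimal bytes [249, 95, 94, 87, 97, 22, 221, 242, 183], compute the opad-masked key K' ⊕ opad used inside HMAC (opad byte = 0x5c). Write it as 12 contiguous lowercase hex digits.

Key decimal bytes [249, 95, 94, 87, 97, 22, 221, 242, 183] = f9 5f 5e 57 61 16 dd f2 b7 is 9 bytes > B = 6, so hash it first: H(key) = 0a, then zero-pad to 6 bytes: K' = 0a 00 00 00 00 00.
XOR each byte with 0x5c: 0a⊕5c=56, 00⊕5c=5c, 00⊕5c=5c, 00⊕5c=5c, 00⊕5c=5c, 00⊕5c=5c.

565c5c5c5c5c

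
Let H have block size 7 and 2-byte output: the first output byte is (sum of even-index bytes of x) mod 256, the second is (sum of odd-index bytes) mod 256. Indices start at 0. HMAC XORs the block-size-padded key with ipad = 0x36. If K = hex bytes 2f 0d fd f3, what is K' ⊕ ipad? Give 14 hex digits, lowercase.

193bcbc5363636

Key hex bytes 2f 0d fd f3 is 4 bytes ≤ B = 7; zero-pad to 7 bytes: K' = 2f 0d fd f3 00 00 00.
XOR each byte with 0x36: 2f⊕36=19, 0d⊕36=3b, fd⊕36=cb, f3⊕36=c5, 00⊕36=36, 00⊕36=36, 00⊕36=36.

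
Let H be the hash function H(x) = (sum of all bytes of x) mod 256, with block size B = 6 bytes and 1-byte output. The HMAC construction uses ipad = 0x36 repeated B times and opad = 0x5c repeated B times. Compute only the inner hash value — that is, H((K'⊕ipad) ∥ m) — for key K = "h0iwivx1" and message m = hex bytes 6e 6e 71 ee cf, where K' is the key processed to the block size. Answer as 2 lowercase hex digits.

4e

Key "h0iwivx1" = 68 30 69 77 69 76 78 31 is 8 bytes > B = 6, so hash it first: H(key) = 00, then zero-pad to 6 bytes: K' = 00 00 00 00 00 00.
K' ⊕ ipad = 36 36 36 36 36 36.
Inner input = 36 36 36 36 36 36 ∥ 6e 6e 71 ee cf.
Inner hash: sum = 54+54+54+54+54+54+110+110+113+238+207 = 1102; mod 256 = 78 → 4e.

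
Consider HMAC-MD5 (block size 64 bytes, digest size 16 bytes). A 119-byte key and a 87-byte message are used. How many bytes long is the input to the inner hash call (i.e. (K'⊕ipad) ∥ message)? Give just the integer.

151

Key is 119 > 64 bytes, so it is hashed to 16 bytes then zero-padded to 64: |K'| = 64.
Inner input = (K'⊕ipad) ∥ m → 64 + 87 = 151 bytes.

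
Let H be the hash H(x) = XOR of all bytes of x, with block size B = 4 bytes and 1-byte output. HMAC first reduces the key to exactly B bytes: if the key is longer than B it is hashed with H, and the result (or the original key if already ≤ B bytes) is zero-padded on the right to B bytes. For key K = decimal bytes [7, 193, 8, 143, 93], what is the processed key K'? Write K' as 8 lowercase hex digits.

1c000000

|K| = 5 > B = 4, so first hash the key.
H(K): XOR 07⊕c1⊕08⊕8f⊕5d = 1c.
Zero-pad H(K) = 1c to 4 bytes: K' = 1c 00 00 00.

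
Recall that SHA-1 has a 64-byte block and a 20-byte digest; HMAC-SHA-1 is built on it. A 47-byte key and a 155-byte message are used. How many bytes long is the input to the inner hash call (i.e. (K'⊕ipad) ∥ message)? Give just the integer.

219

Key is 47 ≤ 64 bytes, zero-padded: |K'| = 64.
Inner input = (K'⊕ipad) ∥ m → 64 + 155 = 219 bytes.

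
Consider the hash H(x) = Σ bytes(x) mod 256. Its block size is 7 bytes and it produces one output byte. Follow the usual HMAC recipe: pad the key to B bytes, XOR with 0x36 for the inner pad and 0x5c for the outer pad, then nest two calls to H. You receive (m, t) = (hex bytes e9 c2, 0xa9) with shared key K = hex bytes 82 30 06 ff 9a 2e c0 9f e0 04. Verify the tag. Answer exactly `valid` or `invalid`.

Key hex bytes 82 30 06 ff 9a 2e c0 9f e0 04 is 10 bytes > B = 7, so hash it first: H(key) = c2, then zero-pad to 7 bytes: K' = c2 00 00 00 00 00 00.
K' ⊕ ipad = f4 36 36 36 36 36 36; K' ⊕ opad = 9e 5c 5c 5c 5c 5c 5c.
Inner hash: sum = 244+54+54+54+54+54+54+233+194 = 995; mod 256 = 227 → e3.
Outer hash (recomputed tag): sum = 158+92+92+92+92+92+92+227 = 937; mod 256 = 169 → a9.
Recomputed tag = a9; claimed = a9 → match.

valid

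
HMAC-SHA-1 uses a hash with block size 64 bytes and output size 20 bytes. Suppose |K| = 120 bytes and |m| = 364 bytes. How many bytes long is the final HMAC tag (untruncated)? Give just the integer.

20

The tag is one SHA-1 digest: 20 bytes.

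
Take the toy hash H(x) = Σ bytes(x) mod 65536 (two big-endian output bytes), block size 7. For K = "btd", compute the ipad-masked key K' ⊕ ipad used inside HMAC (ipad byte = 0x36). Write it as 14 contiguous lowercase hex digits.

Key "btd" = 62 74 64 is 3 bytes ≤ B = 7; zero-pad to 7 bytes: K' = 62 74 64 00 00 00 00.
XOR each byte with 0x36: 62⊕36=54, 74⊕36=42, 64⊕36=52, 00⊕36=36, 00⊕36=36, 00⊕36=36, 00⊕36=36.

54425236363636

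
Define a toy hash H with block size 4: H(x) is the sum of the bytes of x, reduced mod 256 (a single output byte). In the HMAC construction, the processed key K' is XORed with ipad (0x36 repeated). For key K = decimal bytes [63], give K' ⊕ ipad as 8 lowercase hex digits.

09363636

Key decimal bytes [63] = 3f is 1 byte ≤ B = 4; zero-pad to 4 bytes: K' = 3f 00 00 00.
XOR each byte with 0x36: 3f⊕36=09, 00⊕36=36, 00⊕36=36, 00⊕36=36.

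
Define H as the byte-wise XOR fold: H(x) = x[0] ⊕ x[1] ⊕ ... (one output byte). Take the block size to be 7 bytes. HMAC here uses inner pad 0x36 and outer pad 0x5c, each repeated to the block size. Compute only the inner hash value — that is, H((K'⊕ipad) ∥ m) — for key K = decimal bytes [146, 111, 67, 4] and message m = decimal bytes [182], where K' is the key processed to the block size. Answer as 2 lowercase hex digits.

3a

Key decimal bytes [146, 111, 67, 4] = 92 6f 43 04 is 4 bytes ≤ B = 7; zero-pad to 7 bytes: K' = 92 6f 43 04 00 00 00.
K' ⊕ ipad = a4 59 75 32 36 36 36.
Inner input = a4 59 75 32 36 36 36 ∥ b6.
Inner hash: XOR a4⊕59⊕75⊕32⊕36⊕36⊕36⊕b6 = 3a.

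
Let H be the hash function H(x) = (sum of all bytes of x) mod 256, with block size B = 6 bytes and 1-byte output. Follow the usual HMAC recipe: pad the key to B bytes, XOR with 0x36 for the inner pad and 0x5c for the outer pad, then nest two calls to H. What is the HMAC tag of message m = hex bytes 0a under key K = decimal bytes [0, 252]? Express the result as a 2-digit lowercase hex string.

4e

Key decimal bytes [0, 252] = 00 fc is 2 bytes ≤ B = 6; zero-pad to 6 bytes: K' = 00 fc 00 00 00 00.
K' ⊕ ipad = 36 ca 36 36 36 36.  K' ⊕ opad = 5c a0 5c 5c 5c 5c.
Inner input = (K'⊕ipad) ∥ m = 36 ca 36 36 36 36 ∥ 0a.
Inner hash: sum = 54+202+54+54+54+54+10 = 482; mod 256 = 226 → e2.
Outer input = (K'⊕opad) ∥ inner = 5c a0 5c 5c 5c 5c ∥ e2.
Outer hash (tag): sum = 92+160+92+92+92+92+226 = 846; mod 256 = 78 → 4e.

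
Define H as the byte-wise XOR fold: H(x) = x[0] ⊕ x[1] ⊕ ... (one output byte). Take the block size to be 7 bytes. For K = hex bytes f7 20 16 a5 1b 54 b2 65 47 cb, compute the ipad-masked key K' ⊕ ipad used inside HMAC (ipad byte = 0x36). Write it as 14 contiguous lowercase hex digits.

Key hex bytes f7 20 16 a5 1b 54 b2 65 47 cb is 10 bytes > B = 7, so hash it first: H(key) = 70, then zero-pad to 7 bytes: K' = 70 00 00 00 00 00 00.
XOR each byte with 0x36: 70⊕36=46, 00⊕36=36, 00⊕36=36, 00⊕36=36, 00⊕36=36, 00⊕36=36, 00⊕36=36.

46363636363636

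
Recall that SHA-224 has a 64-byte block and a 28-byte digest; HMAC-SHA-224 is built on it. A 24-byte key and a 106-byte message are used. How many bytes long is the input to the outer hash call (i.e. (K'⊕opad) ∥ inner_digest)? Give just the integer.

92

Key is 24 ≤ 64 bytes, zero-padded: |K'| = 64.
Outer input = (K'⊕opad) ∥ H(inner) → 64 + 28 = 92 bytes.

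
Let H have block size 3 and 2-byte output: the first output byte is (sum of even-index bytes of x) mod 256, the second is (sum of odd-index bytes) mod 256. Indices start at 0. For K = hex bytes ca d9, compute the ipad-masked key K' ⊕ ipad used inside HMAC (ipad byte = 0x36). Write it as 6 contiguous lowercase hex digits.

fcef36

Key hex bytes ca d9 is 2 bytes ≤ B = 3; zero-pad to 3 bytes: K' = ca d9 00.
XOR each byte with 0x36: ca⊕36=fc, d9⊕36=ef, 00⊕36=36.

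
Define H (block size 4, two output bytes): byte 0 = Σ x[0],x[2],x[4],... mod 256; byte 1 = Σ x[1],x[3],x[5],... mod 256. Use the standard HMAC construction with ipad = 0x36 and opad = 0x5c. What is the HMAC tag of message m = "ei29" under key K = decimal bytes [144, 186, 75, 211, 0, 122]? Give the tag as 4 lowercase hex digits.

Key decimal bytes [144, 186, 75, 211, 0, 122] = 90 ba 4b d3 00 7a is 6 bytes > B = 4, so hash it first: H(key) = db 07, then zero-pad to 4 bytes: K' = db 07 00 00.
K' ⊕ ipad = ed 31 36 36.  K' ⊕ opad = 87 5b 5c 5c.
Inner input = (K'⊕ipad) ∥ m = ed 31 36 36 ∥ 65 69 32 39.
Inner hash: even-index sum = 442 mod 256 = 186; odd-index sum = 265 mod 256 = 9 → ba 09.
Outer input = (K'⊕opad) ∥ inner = 87 5b 5c 5c ∥ ba 09.
Outer hash (tag): even-index sum = 413 mod 256 = 157; odd-index sum = 192 mod 256 = 192 → 9d c0.

9dc0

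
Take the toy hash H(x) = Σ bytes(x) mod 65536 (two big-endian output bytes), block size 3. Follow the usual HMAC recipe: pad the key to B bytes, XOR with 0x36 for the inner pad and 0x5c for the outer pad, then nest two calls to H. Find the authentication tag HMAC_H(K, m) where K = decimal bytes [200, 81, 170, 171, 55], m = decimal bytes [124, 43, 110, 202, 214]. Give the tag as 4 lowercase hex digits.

0268

Key decimal bytes [200, 81, 170, 171, 55] = c8 51 aa ab 37 is 5 bytes > B = 3, so hash it first: H(key) = 02 a5, then zero-pad to 3 bytes: K' = 02 a5 00.
K' ⊕ ipad = 34 93 36.  K' ⊕ opad = 5e f9 5c.
Inner input = (K'⊕ipad) ∥ m = 34 93 36 ∥ 7c 2b 6e ca d6.
Inner hash: sum = 52+147+54+124+43+110+202+214 = 946 → 03 b2.
Outer input = (K'⊕opad) ∥ inner = 5e f9 5c ∥ 03 b2.
Outer hash (tag): sum = 94+249+92+3+178 = 616 → 02 68.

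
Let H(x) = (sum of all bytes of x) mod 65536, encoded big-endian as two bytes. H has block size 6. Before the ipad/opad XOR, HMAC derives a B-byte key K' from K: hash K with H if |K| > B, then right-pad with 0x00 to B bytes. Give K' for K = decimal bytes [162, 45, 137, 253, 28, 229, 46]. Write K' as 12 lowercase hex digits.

|K| = 7 > B = 6, so first hash the key.
H(K): sum = 162+45+137+253+28+229+46 = 900 → 03 84.
Zero-pad H(K) = 03 84 to 6 bytes: K' = 03 84 00 00 00 00.

038400000000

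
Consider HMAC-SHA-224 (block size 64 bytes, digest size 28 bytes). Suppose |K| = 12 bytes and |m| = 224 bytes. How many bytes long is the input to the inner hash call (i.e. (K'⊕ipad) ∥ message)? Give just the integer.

288

Key is 12 ≤ 64 bytes, zero-padded: |K'| = 64.
Inner input = (K'⊕ipad) ∥ m → 64 + 224 = 288 bytes.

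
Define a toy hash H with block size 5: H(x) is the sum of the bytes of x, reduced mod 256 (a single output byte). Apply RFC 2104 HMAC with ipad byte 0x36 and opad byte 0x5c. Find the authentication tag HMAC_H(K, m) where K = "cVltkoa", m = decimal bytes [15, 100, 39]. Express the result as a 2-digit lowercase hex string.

4c

Key "cVltkoa" = 63 56 6c 74 6b 6f 61 is 7 bytes > B = 5, so hash it first: H(key) = d4, then zero-pad to 5 bytes: K' = d4 00 00 00 00.
K' ⊕ ipad = e2 36 36 36 36.  K' ⊕ opad = 88 5c 5c 5c 5c.
Inner input = (K'⊕ipad) ∥ m = e2 36 36 36 36 ∥ 0f 64 27.
Inner hash: sum = 226+54+54+54+54+15+100+39 = 596; mod 256 = 84 → 54.
Outer input = (K'⊕opad) ∥ inner = 88 5c 5c 5c 5c ∥ 54.
Outer hash (tag): sum = 136+92+92+92+92+84 = 588; mod 256 = 76 → 4c.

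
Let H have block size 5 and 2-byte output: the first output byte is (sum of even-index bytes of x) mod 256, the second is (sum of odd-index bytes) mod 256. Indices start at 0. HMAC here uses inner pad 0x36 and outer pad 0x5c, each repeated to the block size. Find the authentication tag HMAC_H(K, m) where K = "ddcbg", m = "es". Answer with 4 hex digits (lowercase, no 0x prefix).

bde1

Key "ddcbg" = 64 64 63 62 67 is exactly B = 5 bytes: K' = 64 64 63 62 67.
K' ⊕ ipad = 52 52 55 54 51.  K' ⊕ opad = 38 38 3f 3e 3b.
Inner input = (K'⊕ipad) ∥ m = 52 52 55 54 51 ∥ 65 73.
Inner hash: even-index sum = 363 mod 256 = 107; odd-index sum = 267 mod 256 = 11 → 6b 0b.
Outer input = (K'⊕opad) ∥ inner = 38 38 3f 3e 3b ∥ 6b 0b.
Outer hash (tag): even-index sum = 189 mod 256 = 189; odd-index sum = 225 mod 256 = 225 → bd e1.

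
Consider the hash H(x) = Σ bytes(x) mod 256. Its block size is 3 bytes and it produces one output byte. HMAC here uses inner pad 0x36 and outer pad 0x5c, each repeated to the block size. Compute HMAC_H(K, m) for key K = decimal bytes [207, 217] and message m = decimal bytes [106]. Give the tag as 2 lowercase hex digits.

Key decimal bytes [207, 217] = cf d9 is 2 bytes ≤ B = 3; zero-pad to 3 bytes: K' = cf d9 00.
K' ⊕ ipad = f9 ef 36.  K' ⊕ opad = 93 85 5c.
Inner input = (K'⊕ipad) ∥ m = f9 ef 36 ∥ 6a.
Inner hash: sum = 249+239+54+106 = 648; mod 256 = 136 → 88.
Outer input = (K'⊕opad) ∥ inner = 93 85 5c ∥ 88.
Outer hash (tag): sum = 147+133+92+136 = 508; mod 256 = 252 → fc.

fc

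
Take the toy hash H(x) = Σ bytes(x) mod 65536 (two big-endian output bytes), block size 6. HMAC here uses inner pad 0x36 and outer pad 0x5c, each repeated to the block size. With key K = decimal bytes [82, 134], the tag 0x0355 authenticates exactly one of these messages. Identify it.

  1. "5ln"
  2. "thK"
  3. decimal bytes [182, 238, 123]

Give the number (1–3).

1

Key decimal bytes [82, 134] = 52 86 is 2 bytes ≤ B = 6; zero-pad to 6 bytes: K' = 52 86 00 00 00 00.
K' ⊕ ipad = 64 b0 36 36 36 36; K' ⊕ opad = 0e da 5c 5c 5c 5c.
m1: inner = H(64 b0 36 36 36 36 35 6c 6e) = 02 fb; tag = H(0e da 5c 5c 5c 5c 02 fb) = 0355 ← matches
m2: inner = H(64 b0 36 36 36 36 74 68 4b) = 03 13; tag = H(0e da 5c 5c 5c 5c 03 13) = 026e
m3: inner = H(64 b0 36 36 36 36 b6 ee 7b) = 04 0b; tag = H(0e da 5c 5c 5c 5c 04 0b) = 0267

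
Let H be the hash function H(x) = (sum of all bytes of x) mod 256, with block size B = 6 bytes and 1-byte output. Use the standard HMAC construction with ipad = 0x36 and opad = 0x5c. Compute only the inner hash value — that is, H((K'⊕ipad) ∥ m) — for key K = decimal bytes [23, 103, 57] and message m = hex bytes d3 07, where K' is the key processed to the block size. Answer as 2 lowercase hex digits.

fd

Key decimal bytes [23, 103, 57] = 17 67 39 is 3 bytes ≤ B = 6; zero-pad to 6 bytes: K' = 17 67 39 00 00 00.
K' ⊕ ipad = 21 51 0f 36 36 36.
Inner input = 21 51 0f 36 36 36 ∥ d3 07.
Inner hash: sum = 33+81+15+54+54+54+211+7 = 509; mod 256 = 253 → fd.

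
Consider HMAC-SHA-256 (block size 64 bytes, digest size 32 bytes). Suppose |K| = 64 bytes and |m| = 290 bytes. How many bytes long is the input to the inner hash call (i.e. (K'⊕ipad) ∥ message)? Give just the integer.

354

Key is 64 ≤ 64 bytes, zero-padded: |K'| = 64.
Inner input = (K'⊕ipad) ∥ m → 64 + 290 = 354 bytes.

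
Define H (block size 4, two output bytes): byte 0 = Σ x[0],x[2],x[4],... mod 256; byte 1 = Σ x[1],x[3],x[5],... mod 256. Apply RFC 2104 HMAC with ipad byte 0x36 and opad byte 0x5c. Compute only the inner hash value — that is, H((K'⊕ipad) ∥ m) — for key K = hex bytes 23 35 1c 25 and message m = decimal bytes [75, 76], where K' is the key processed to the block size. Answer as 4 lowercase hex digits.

Key hex bytes 23 35 1c 25 is exactly B = 4 bytes: K' = 23 35 1c 25.
K' ⊕ ipad = 15 03 2a 13.
Inner input = 15 03 2a 13 ∥ 4b 4c.
Inner hash: even-index sum = 138 mod 256 = 138; odd-index sum = 98 mod 256 = 98 → 8a 62.

8a62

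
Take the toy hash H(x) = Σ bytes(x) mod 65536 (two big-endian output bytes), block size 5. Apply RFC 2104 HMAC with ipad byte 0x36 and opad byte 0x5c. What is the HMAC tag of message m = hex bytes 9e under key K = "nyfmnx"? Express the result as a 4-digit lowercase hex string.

027a

Key "nyfmnx" = 6e 79 66 6d 6e 78 is 6 bytes > B = 5, so hash it first: H(key) = 02 a0, then zero-pad to 5 bytes: K' = 02 a0 00 00 00.
K' ⊕ ipad = 34 96 36 36 36.  K' ⊕ opad = 5e fc 5c 5c 5c.
Inner input = (K'⊕ipad) ∥ m = 34 96 36 36 36 ∥ 9e.
Inner hash: sum = 52+150+54+54+54+158 = 522 → 02 0a.
Outer input = (K'⊕opad) ∥ inner = 5e fc 5c 5c 5c ∥ 02 0a.
Outer hash (tag): sum = 94+252+92+92+92+2+10 = 634 → 02 7a.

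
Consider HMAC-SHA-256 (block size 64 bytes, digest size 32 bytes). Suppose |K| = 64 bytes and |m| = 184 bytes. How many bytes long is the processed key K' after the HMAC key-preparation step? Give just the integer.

64

Key is 64 ≤ 64 bytes, zero-padded: |K'| = 64.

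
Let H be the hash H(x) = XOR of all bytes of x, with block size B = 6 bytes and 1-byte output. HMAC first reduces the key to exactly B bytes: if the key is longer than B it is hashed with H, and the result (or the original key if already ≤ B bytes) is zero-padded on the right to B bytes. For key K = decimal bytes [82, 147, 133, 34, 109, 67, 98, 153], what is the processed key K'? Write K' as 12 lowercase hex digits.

|K| = 8 > B = 6, so first hash the key.
H(K): XOR 52⊕93⊕85⊕22⊕6d⊕43⊕62⊕99 = b3.
Zero-pad H(K) = b3 to 6 bytes: K' = b3 00 00 00 00 00.

b30000000000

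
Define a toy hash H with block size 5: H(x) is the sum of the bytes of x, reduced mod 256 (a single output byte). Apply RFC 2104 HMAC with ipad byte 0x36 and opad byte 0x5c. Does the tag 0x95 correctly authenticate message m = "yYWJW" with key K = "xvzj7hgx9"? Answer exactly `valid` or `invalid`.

invalid

Key "xvzj7hgx9" = 78 76 7a 6a 37 68 67 78 39 is 9 bytes > B = 5, so hash it first: H(key) = 89, then zero-pad to 5 bytes: K' = 89 00 00 00 00.
K' ⊕ ipad = bf 36 36 36 36; K' ⊕ opad = d5 5c 5c 5c 5c.
Inner hash: sum = 191+54+54+54+54+121+89+87+74+87 = 865; mod 256 = 97 → 61.
Outer hash (recomputed tag): sum = 213+92+92+92+92+97 = 678; mod 256 = 166 → a6.
Recomputed tag = a6; claimed = 95 → mismatch.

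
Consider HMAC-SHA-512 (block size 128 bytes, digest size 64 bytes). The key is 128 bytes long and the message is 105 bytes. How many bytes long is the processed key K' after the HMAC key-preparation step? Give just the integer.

128

Key is 128 ≤ 128 bytes, zero-padded: |K'| = 128.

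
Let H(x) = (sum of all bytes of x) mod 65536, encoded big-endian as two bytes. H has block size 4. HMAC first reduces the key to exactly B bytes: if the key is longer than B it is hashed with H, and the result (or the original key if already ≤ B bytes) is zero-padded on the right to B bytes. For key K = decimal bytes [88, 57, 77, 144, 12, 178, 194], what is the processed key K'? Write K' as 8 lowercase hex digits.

|K| = 7 > B = 4, so first hash the key.
H(K): sum = 88+57+77+144+12+178+194 = 750 → 02 ee.
Zero-pad H(K) = 02 ee to 4 bytes: K' = 02 ee 00 00.

02ee0000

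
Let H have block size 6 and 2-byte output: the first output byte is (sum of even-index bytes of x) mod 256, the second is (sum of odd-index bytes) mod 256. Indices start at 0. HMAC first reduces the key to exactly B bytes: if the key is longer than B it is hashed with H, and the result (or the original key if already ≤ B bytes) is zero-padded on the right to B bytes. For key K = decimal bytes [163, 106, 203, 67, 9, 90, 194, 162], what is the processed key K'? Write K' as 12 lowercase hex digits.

|K| = 8 > B = 6, so first hash the key.
H(K): even-index sum = 569 mod 256 = 57; odd-index sum = 425 mod 256 = 169 → 39 a9.
Zero-pad H(K) = 39 a9 to 6 bytes: K' = 39 a9 00 00 00 00.

39a900000000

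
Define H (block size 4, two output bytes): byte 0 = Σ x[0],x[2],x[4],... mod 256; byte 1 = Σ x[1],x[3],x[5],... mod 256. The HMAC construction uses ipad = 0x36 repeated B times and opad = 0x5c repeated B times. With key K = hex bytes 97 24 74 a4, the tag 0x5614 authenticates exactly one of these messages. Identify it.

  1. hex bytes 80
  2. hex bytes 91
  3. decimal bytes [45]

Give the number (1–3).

1

Key hex bytes 97 24 74 a4 is exactly B = 4 bytes: K' = 97 24 74 a4.
K' ⊕ ipad = a1 12 42 92; K' ⊕ opad = cb 78 28 f8.
m1: inner = H(a1 12 42 92 80) = 63 a4; tag = H(cb 78 28 f8 63 a4) = 5614 ← matches
m2: inner = H(a1 12 42 92 91) = 74 a4; tag = H(cb 78 28 f8 74 a4) = 6714
m3: inner = H(a1 12 42 92 2d) = 10 a4; tag = H(cb 78 28 f8 10 a4) = 0314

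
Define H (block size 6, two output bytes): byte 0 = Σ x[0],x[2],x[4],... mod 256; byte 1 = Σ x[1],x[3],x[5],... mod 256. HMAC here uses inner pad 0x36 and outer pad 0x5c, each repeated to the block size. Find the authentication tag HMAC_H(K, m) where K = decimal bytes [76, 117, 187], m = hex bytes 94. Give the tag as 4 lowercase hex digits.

Key decimal bytes [76, 117, 187] = 4c 75 bb is 3 bytes ≤ B = 6; zero-pad to 6 bytes: K' = 4c 75 bb 00 00 00.
K' ⊕ ipad = 7a 43 8d 36 36 36.  K' ⊕ opad = 10 29 e7 5c 5c 5c.
Inner input = (K'⊕ipad) ∥ m = 7a 43 8d 36 36 36 ∥ 94.
Inner hash: even-index sum = 465 mod 256 = 209; odd-index sum = 175 mod 256 = 175 → d1 af.
Outer input = (K'⊕opad) ∥ inner = 10 29 e7 5c 5c 5c ∥ d1 af.
Outer hash (tag): even-index sum = 548 mod 256 = 36; odd-index sum = 400 mod 256 = 144 → 24 90.

2490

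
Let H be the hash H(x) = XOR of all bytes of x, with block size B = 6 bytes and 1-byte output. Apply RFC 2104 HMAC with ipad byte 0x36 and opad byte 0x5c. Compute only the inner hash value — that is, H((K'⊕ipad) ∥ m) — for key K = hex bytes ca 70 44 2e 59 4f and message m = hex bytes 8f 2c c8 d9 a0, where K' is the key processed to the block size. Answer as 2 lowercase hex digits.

d4

Key hex bytes ca 70 44 2e 59 4f is exactly B = 6 bytes: K' = ca 70 44 2e 59 4f.
K' ⊕ ipad = fc 46 72 18 6f 79.
Inner input = fc 46 72 18 6f 79 ∥ 8f 2c c8 d9 a0.
Inner hash: XOR fc⊕46⊕72⊕18⊕6f⊕79⊕8f⊕2c⊕c8⊕d9⊕a0 = d4.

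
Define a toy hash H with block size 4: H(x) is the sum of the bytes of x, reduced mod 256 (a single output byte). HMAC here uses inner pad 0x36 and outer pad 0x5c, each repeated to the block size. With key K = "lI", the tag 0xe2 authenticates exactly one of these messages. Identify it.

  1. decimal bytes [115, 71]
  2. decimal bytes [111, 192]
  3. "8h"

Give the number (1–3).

Key "lI" = 6c 49 is 2 bytes ≤ B = 4; zero-pad to 4 bytes: K' = 6c 49 00 00.
K' ⊕ ipad = 5a 7f 36 36; K' ⊕ opad = 30 15 5c 5c.
m1: inner = H(5a 7f 36 36 73 47) = ff; tag = H(30 15 5c 5c ff) = fc
m2: inner = H(5a 7f 36 36 6f c0) = 74; tag = H(30 15 5c 5c 74) = 71
m3: inner = H(5a 7f 36 36 38 68) = e5; tag = H(30 15 5c 5c e5) = e2 ← matches

3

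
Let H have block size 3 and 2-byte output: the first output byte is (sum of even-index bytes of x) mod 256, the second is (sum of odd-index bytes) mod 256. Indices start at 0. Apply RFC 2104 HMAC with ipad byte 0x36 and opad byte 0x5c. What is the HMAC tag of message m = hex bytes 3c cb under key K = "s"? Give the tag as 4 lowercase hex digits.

fda2

Key "s" = 73 is 1 byte ≤ B = 3; zero-pad to 3 bytes: K' = 73 00 00.
K' ⊕ ipad = 45 36 36.  K' ⊕ opad = 2f 5c 5c.
Inner input = (K'⊕ipad) ∥ m = 45 36 36 ∥ 3c cb.
Inner hash: even-index sum = 326 mod 256 = 70; odd-index sum = 114 mod 256 = 114 → 46 72.
Outer input = (K'⊕opad) ∥ inner = 2f 5c 5c ∥ 46 72.
Outer hash (tag): even-index sum = 253 mod 256 = 253; odd-index sum = 162 mod 256 = 162 → fd a2.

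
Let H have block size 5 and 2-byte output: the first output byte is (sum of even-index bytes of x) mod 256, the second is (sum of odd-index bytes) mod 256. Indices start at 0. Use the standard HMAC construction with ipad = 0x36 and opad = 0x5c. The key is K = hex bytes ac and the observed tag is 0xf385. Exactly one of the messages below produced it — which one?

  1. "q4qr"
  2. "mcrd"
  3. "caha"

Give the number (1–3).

2

Key hex bytes ac is 1 byte ≤ B = 5; zero-pad to 5 bytes: K' = ac 00 00 00 00.
K' ⊕ ipad = 9a 36 36 36 36; K' ⊕ opad = f0 5c 5c 5c 5c.
m1: inner = H(9a 36 36 36 36 71 34 71 72) = ac 4e; tag = H(f0 5c 5c 5c 5c ac 4e) = f664
m2: inner = H(9a 36 36 36 36 6d 63 72 64) = cd 4b; tag = H(f0 5c 5c 5c 5c cd 4b) = f385 ← matches
m3: inner = H(9a 36 36 36 36 63 61 68 61) = c8 37; tag = H(f0 5c 5c 5c 5c c8 37) = df80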